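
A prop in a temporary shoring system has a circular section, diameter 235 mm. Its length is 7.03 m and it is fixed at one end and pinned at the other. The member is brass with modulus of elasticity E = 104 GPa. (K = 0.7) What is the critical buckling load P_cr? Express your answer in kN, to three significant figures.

I = πd⁴/64 = π×235⁴/64 = 1.497×10^8 mm⁴
I = 1.497×10^8 mm⁴ = 1.497×10^-4 m⁴
Effective length L_e = K·L = 0.7 × 7.03 = 4.921 m
P_cr = π²EI / L_e² = π² × 104×10⁹ × 1.497×10^-4 / 4.921² = 6.346×10^6 N

P_cr ≈ 6350 kN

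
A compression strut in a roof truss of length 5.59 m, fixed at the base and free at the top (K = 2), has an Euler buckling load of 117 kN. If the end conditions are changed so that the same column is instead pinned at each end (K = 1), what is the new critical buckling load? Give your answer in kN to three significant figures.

P_cr ≈ 468 kN

P_cr ∝ 1/K², so P_cr,new = P_cr,old × (K_old/K_new)² = 117 × (2/1)²
= 117 × 4.000 = 468 kN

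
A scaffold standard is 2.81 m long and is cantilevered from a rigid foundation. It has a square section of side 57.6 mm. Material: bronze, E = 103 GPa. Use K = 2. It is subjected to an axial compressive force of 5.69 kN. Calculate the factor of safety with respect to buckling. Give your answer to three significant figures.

n ≈ 5.19

I = a⁴/12 = 57.6⁴/12 = 9.173×10^5 mm⁴
I = 9.173×10^5 mm⁴ = 9.173×10^-7 m⁴
Effective length L_e = K·L = 2 × 2.81 = 5.620 m
P_cr = π²EI / L_e² = π² × 103×10⁹ × 9.173×10^-7 / 5.620² = 2.952×10^4 N
Factor of safety n = P_cr / P = 29.524 / 5.69 = 5.19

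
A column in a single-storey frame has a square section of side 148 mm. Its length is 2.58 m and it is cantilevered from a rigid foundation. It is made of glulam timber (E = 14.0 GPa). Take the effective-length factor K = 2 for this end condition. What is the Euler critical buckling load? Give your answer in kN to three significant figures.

I = a⁴/12 = 148⁴/12 = 3.998×10^7 mm⁴
I = 3.998×10^7 mm⁴ = 3.998×10^-5 m⁴
Effective length L_e = K·L = 2 × 2.58 = 5.160 m
P_cr = π²EI / L_e² = π² × 14.0×10⁹ × 3.998×10^-5 / 5.160² = 2.075×10^5 N

P_cr ≈ 207 kN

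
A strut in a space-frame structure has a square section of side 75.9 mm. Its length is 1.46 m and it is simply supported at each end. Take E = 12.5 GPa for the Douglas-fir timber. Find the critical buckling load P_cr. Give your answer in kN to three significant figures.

I = a⁴/12 = 75.9⁴/12 = 2.766×10^6 mm⁴
I = 2.766×10^6 mm⁴ = 2.766×10^-6 m⁴
Effective length L_e = K·L = 1 × 1.46 = 1.460 m
P_cr = π²EI / L_e² = π² × 12.5×10⁹ × 2.766×10^-6 / 1.460² = 1.601×10^5 N

P_cr ≈ 160 kN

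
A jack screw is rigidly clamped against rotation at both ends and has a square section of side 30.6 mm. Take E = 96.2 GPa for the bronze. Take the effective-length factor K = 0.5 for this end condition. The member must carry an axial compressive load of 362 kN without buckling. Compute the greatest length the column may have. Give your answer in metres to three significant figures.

I = a⁴/12 = 30.6⁴/12 = 7.306×10^4 mm⁴
I = 7.306×10^-8 m⁴
At the buckling limit P_cr = P = 3.620×10^5 N
From P_cr = π²EI/(K·L)²:  L = (1/K)·√(π²EI/P_cr) = (1/0.5)·√(π²×9.62×10^10×7.306×10^-8/3.620×10^5)
L = 0.876 m

L_max ≈ 0.876 m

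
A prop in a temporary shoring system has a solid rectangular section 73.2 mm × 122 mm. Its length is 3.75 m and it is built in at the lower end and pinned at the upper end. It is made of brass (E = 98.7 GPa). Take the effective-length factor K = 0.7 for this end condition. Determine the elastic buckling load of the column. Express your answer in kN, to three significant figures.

P_cr ≈ 564 kN

Buckling occurs about the weak axis: I_min = h·b³/12 with b = 73.2 mm (the shorter side).
I_min = 122×73.2³/12 = 3.988×10^6 mm⁴
I = 3.988×10^6 mm⁴ = 3.988×10^-6 m⁴
Effective length L_e = K·L = 0.7 × 3.75 = 2.625 m
P_cr = π²EI / L_e² = π² × 98.7×10⁹ × 3.988×10^-6 / 2.625² = 5.637×10^5 N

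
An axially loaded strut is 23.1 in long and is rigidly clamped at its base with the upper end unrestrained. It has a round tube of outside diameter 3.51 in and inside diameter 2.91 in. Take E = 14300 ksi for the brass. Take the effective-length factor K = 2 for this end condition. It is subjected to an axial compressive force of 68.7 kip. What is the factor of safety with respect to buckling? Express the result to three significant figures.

d_o = 3.51 in, d_i = 2.91 in
I = π(d_o⁴ − d_i⁴)/64 = π(3.51⁴ − 2.910⁴)/64 = 3.931 in⁴
Effective length L_e = K·L = 2 × 23.1 = 46.20 in
P_cr = π²EI / L_e² = π² × 14300×10³ × 3.931 / 46.20² = 2.599×10^5 lb
Factor of safety n = P_cr / P = 259.91 / 68.7 = 3.78

n ≈ 3.78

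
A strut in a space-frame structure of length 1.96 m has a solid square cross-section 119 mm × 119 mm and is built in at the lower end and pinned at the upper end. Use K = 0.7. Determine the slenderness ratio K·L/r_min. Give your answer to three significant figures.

I = a⁴/12 = 119⁴/12 = 1.671×10^7 mm⁴
A = 1.416×10^4 mm²;  r_min = √(I/A) = √(1.671×10^7/1.416×10^4) = 34.35 mm
L_e = K·L = 0.7 × 1.96 m = 1.372 m = 1372.0 mm
λ = L_e / r_min = 1372.0 / 34.35 = 39.9

λ ≈ 39.9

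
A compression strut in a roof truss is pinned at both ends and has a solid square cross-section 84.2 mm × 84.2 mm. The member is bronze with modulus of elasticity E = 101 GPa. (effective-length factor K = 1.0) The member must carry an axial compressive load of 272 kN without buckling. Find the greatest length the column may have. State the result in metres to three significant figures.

I = a⁴/12 = 84.2⁴/12 = 4.189×10^6 mm⁴
I = 4.189×10^-6 m⁴
At the buckling limit P_cr = P = 2.720×10^5 N
From P_cr = π²EI/(K·L)²:  L = (1/K)·√(π²EI/P_cr) = (1/1)·√(π²×1.01×10^11×4.189×10^-6/2.720×10^5)
L = 3.92 m

L_max ≈ 3.92 m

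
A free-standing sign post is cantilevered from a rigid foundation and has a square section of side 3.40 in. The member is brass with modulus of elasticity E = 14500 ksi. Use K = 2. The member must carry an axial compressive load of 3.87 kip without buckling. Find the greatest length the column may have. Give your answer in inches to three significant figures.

I = a⁴/12 = 3.40⁴/12 = 11.14 in⁴
At the buckling limit P_cr = P = 3.870×10^3 lb
From P_cr = π²EI/(K·L)²:  L = (1/K)·√(π²EI/P_cr) = (1/2)·√(π²×1.45×10^7×11.14/3.870×10^3)
L = 321 in

L_max ≈ 321 in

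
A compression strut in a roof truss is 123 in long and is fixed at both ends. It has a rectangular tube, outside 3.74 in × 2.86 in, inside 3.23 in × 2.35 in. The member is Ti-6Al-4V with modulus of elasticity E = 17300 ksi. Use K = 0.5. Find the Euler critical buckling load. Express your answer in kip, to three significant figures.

P_cr ≈ 171 kip

Weak-axis I_min = (h_o·b_o³ − h_i·b_i³)/12 with b_o = 2.86, b_i = 2.350 in (shorter outer/inner sides).
I_min = (3.74×2.86³ − 3.230×2.350³)/12 = 3.798 in⁴
Effective length L_e = K·L = 0.5 × 123 = 61.50 in
P_cr = π²EI / L_e² = π² × 17300×10³ × 3.798 / 61.50² = 1.714×10^5 lb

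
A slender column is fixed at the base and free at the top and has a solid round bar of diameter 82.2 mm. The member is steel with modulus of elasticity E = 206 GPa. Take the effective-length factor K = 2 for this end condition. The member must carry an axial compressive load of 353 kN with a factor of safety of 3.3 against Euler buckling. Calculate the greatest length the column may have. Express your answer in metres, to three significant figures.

I = πd⁴/64 = π×82.2⁴/64 = 2.241×10^6 mm⁴
I = 2.241×10^-6 m⁴
Required critical load P_cr = n·P = 3.3 × 353 = 1165 kN = 1.165×10^6 N
From P_cr = π²EI/(K·L)²:  L = (1/K)·√(π²EI/P_cr) = (1/2)·√(π²×2.06×10^11×2.241×10^-6/1.165×10^6)
L = 0.989 m

L_max ≈ 0.989 m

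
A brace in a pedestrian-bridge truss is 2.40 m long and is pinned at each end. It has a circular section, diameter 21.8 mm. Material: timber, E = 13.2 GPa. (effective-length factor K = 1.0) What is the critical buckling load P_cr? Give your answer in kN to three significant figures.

P_cr ≈ 0.251 kN

I = πd⁴/64 = π×21.8⁴/64 = 1.109×10^4 mm⁴
I = 1.109×10^4 mm⁴ = 1.109×10^-8 m⁴
Effective length L_e = K·L = 1 × 2.40 = 2.400 m
P_cr = π²EI / L_e² = π² × 13.2×10⁹ × 1.109×10^-8 / 2.400² = 250.8 N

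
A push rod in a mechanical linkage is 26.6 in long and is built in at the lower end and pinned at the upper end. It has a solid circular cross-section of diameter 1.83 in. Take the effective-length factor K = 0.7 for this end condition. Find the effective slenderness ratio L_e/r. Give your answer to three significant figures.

λ ≈ 40.7

For a solid circle r = d/4 = 1.83/4 = 0.4575 in
L_e = K·L = 0.7 × 26.6 = 18.62 in
λ = L_e / r_min = 18.620 / 0.4575 = 40.7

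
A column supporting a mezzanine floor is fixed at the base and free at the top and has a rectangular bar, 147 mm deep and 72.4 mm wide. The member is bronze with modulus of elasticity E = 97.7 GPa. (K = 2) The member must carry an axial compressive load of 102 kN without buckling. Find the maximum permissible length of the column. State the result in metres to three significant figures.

L_max ≈ 3.31 m

Buckling occurs about the weak axis: I_min = h·b³/12 with b = 72.4 mm (the shorter side).
I_min = 147×72.4³/12 = 4.649×10^6 mm⁴
I = 4.649×10^-6 m⁴
At the buckling limit P_cr = P = 1.020×10^5 N
From P_cr = π²EI/(K·L)²:  L = (1/K)·√(π²EI/P_cr) = (1/2)·√(π²×9.77×10^10×4.649×10^-6/1.020×10^5)
L = 3.31 m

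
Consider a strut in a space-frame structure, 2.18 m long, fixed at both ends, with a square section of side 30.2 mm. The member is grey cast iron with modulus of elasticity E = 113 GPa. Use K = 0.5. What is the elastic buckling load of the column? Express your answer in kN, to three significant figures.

I = a⁴/12 = 30.2⁴/12 = 6.932×10^4 mm⁴
I = 6.932×10^4 mm⁴ = 6.932×10^-8 m⁴
Effective length L_e = K·L = 0.5 × 2.18 = 1.090 m
P_cr = π²EI / L_e² = π² × 113×10⁹ × 6.932×10^-8 / 1.090² = 6.507×10^4 N

P_cr ≈ 65.1 kN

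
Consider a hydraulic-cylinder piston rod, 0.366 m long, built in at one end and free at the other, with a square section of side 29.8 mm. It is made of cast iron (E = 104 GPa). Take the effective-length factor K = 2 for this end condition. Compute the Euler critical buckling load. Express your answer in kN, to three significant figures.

I = a⁴/12 = 29.8⁴/12 = 6.572×10^4 mm⁴
I = 6.572×10^4 mm⁴ = 6.572×10^-8 m⁴
Effective length L_e = K·L = 2 × 0.366 = 0.7320 m
P_cr = π²EI / L_e² = π² × 104×10⁹ × 6.572×10^-8 / 0.7320² = 1.259×10^5 N

P_cr ≈ 126 kN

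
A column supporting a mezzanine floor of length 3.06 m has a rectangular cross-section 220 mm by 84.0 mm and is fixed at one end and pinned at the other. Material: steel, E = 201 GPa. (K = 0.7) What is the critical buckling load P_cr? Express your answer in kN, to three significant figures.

Buckling occurs about the weak axis: I_min = h·b³/12 with b = 84.0 mm (the shorter side).
I_min = 220×84.0³/12 = 1.087×10^7 mm⁴
I = 1.087×10^7 mm⁴ = 1.087×10^-5 m⁴
Effective length L_e = K·L = 0.7 × 3.06 = 2.142 m
P_cr = π²EI / L_e² = π² × 201×10⁹ × 1.087×10^-5 / 2.142² = 4.698×10^6 N

P_cr ≈ 4700 kN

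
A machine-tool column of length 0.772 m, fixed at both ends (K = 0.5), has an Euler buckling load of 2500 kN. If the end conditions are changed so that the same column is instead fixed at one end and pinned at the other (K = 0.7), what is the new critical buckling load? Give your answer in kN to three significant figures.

P_cr ≈ 1280 kN

P_cr ∝ 1/K², so P_cr,new = P_cr,old × (K_old/K_new)² = 2500 × (0.5/0.7)²
= 2500 × 0.5102 = 1280 kN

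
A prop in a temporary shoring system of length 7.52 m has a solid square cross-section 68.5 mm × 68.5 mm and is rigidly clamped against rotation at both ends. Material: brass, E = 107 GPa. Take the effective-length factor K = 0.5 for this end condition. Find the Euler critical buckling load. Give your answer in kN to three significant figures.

I = a⁴/12 = 68.5⁴/12 = 1.835×10^6 mm⁴
I = 1.835×10^6 mm⁴ = 1.835×10^-6 m⁴
Effective length L_e = K·L = 0.5 × 7.52 = 3.760 m
P_cr = π²EI / L_e² = π² × 107×10⁹ × 1.835×10^-6 / 3.760² = 1.371×10^5 N

P_cr ≈ 137 kN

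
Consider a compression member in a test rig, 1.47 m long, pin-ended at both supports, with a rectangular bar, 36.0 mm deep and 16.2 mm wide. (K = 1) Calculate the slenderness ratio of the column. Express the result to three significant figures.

Buckling occurs about the weak axis: I_min = h·b³/12 with b = 16.2 mm (the shorter side).
I_min = 36.0×16.2³/12 = 1.275×10^4 mm⁴
A = 583.2 mm²;  r_min = √(I/A) = √(1.275×10^4/583.2) = 4.677 mm
L_e = K·L = 1 × 1.47 m = 1.470 m = 1470.0 mm
λ = L_e / r_min = 1470.0 / 4.677 = 314

λ ≈ 314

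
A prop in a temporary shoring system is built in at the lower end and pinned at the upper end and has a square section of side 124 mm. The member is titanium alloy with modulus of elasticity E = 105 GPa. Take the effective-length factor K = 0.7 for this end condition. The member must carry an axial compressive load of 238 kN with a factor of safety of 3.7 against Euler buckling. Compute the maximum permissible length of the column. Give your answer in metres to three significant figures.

I = a⁴/12 = 124⁴/12 = 1.970×10^7 mm⁴
I = 1.970×10^-5 m⁴
Required critical load P_cr = n·P = 3.7 × 238 = 880.6 kN = 8.806×10^5 N
From P_cr = π²EI/(K·L)²:  L = (1/K)·√(π²EI/P_cr) = (1/0.7)·√(π²×1.05×10^11×1.970×10^-5/8.806×10^5)
L = 6.88 m

L_max ≈ 6.88 m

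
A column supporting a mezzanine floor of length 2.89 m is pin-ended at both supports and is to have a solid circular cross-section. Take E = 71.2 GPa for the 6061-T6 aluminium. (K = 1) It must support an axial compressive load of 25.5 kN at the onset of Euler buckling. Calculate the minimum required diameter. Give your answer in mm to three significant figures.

L_e = K·L = 1 × 2.89 = 2.890 m
Required I = P_cr·L_e²/(π²E) = 2.550×10^4 × 2.890² / (π² × 7.12×10^10) = 3.031×10^-7 m⁴
I_req = 3.031×10^5 mm⁴
Solid circle: I = πd⁴/64  ⇒  d = (64I/π)^(1/4) = (64×3.031×10^5/π)^(1/4) = 49.8 mm

d ≈ 49.8 mm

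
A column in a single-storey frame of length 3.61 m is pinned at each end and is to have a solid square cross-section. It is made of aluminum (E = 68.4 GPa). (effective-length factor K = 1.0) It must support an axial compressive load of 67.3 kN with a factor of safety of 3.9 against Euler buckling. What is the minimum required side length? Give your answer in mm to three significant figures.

a ≈ 88.3 mm

Required P_cr = n·P = 3.9 × 67.3 = 262.5 kN
L_e = K·L = 1 × 3.61 = 3.610 m
Required I = P_cr·L_e²/(π²E) = 2.625×10^5 × 3.610² / (π² × 6.84×10^10) = 5.067×10^-6 m⁴
I_req = 5.067×10^6 mm⁴
Solid square: I = a⁴/12  ⇒  a = (12I)^(1/4) = (12×5.067×10^6)^(1/4) = 88.3 mm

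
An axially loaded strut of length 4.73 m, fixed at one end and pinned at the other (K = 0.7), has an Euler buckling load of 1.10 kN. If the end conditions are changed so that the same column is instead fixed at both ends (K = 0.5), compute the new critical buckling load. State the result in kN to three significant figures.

P_cr ≈ 2.16 kN

P_cr ∝ 1/K², so P_cr,new = P_cr,old × (K_old/K_new)² = 1.10 × (0.7/0.5)²
= 1.10 × 1.960 = 2.16 kN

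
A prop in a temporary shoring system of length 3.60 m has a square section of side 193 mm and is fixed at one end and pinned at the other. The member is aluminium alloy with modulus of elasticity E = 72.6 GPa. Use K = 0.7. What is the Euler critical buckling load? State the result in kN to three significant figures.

P_cr ≈ 13000 kN

I = a⁴/12 = 193⁴/12 = 1.156×10^8 mm⁴
I = 1.156×10^8 mm⁴ = 1.156×10^-4 m⁴
Effective length L_e = K·L = 0.7 × 3.60 = 2.520 m
P_cr = π²EI / L_e² = π² × 72.6×10⁹ × 1.156×10^-4 / 2.520² = 1.305×10^7 N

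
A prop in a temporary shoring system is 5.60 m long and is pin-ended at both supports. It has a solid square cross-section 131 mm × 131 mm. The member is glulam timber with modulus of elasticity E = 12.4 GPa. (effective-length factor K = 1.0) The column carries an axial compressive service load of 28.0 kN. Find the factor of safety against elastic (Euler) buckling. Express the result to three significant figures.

I = a⁴/12 = 131⁴/12 = 2.454×10^7 mm⁴
I = 2.454×10^7 mm⁴ = 2.454×10^-5 m⁴
Effective length L_e = K·L = 1 × 5.60 = 5.600 m
P_cr = π²EI / L_e² = π² × 12.4×10⁹ × 2.454×10^-5 / 5.600² = 9.577×10^4 N
Factor of safety n = P_cr / P = 95.774 / 28.0 = 3.42

n ≈ 3.42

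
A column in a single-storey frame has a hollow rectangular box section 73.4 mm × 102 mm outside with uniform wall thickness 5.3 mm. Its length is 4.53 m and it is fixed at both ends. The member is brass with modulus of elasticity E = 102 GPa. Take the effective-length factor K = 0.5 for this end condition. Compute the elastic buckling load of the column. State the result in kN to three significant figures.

Inner dimensions: h_i = 102 − 2×5.3 = 91.40 mm, b_i = 73.4 − 2×5.3 = 62.80 mm
Weak-axis I_min = (h_o·b_o³ − h_i·b_i³)/12 with b_o = 73.4, b_i = 62.80 mm (shorter outer/inner sides).
I_min = (102×73.4³ − 91.40×62.80³)/12 = 1.475×10^6 mm⁴
I = 1.475×10^6 mm⁴ = 1.475×10^-6 m⁴
Effective length L_e = K·L = 0.5 × 4.53 = 2.265 m
P_cr = π²EI / L_e² = π² × 102×10⁹ × 1.475×10^-6 / 2.265² = 2.894×10^5 N

P_cr ≈ 289 kN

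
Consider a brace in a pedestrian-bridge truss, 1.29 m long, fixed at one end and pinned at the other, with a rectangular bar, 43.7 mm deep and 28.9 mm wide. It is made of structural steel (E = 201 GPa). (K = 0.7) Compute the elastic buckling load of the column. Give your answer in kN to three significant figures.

Buckling occurs about the weak axis: I_min = h·b³/12 with b = 28.9 mm (the shorter side).
I_min = 43.7×28.9³/12 = 8.790×10^4 mm⁴
I = 8.790×10^4 mm⁴ = 8.790×10^-8 m⁴
Effective length L_e = K·L = 0.7 × 1.29 = 0.9030 m
P_cr = π²EI / L_e² = π² × 201×10⁹ × 8.790×10^-8 / 0.9030² = 2.139×10^5 N

P_cr ≈ 214 kN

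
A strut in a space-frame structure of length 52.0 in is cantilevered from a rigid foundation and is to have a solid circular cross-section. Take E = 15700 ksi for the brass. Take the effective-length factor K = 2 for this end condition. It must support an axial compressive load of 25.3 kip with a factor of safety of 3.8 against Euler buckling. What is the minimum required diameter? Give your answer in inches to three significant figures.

d ≈ 3.42 in

Required P_cr = n·P = 3.8 × 25.3 = 96.14 kip
L_e = K·L = 2 × 52.0 = 104.0 in
Required I = P_cr·L_e²/(π²E) = 9.614×10^4 × 104.0² / (π² × 1.57×10^7) = 6.711 in⁴
Solid circle: I = πd⁴/64  ⇒  d = (64I/π)^(1/4) = (64×6.711/π)^(1/4) = 3.42 in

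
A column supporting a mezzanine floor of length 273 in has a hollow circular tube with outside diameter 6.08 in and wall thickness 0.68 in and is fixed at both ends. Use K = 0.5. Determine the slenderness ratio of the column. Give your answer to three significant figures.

λ ≈ 70.9

Inner diameter d_i = 6.08 − 2×0.68 = 4.720 in
I = π(d_o⁴ − d_i⁴)/64 = π(6.08⁴ − 4.720⁴)/64 = 42.72 in⁴
A = 11.54 in²;  r_min = √(I/A) = √(42.72/11.54) = 1.924 in
L_e = K·L = 0.5 × 273 = 136.5 in
λ = L_e / r_min = 136.50 / 1.924 = 70.9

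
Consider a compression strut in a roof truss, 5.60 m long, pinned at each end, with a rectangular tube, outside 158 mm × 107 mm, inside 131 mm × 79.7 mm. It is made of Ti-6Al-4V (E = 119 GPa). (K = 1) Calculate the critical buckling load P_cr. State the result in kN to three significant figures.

P_cr ≈ 397 kN

Weak-axis I_min = (h_o·b_o³ − h_i·b_i³)/12 with b_o = 107, b_i = 79.70 mm (shorter outer/inner sides).
I_min = (158×107³ − 131.0×79.70³)/12 = 1.060×10^7 mm⁴
I = 1.060×10^7 mm⁴ = 1.060×10^-5 m⁴
Effective length L_e = K·L = 1 × 5.60 = 5.600 m
P_cr = π²EI / L_e² = π² × 119×10⁹ × 1.060×10^-5 / 5.600² = 3.971×10^5 N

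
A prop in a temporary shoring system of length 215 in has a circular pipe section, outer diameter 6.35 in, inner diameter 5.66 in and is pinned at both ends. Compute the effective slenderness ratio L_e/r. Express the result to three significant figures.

λ ≈ 101

d_o = 6.35 in, d_i = 5.66 in
I = π(d_o⁴ − d_i⁴)/64 = π(6.35⁴ − 5.660⁴)/64 = 29.43 in⁴
A = 6.509 in²;  r_min = √(I/A) = √(29.43/6.509) = 2.127 in
L_e = K·L = 1 × 215 = 215.0 in
λ = L_e / r_min = 215.00 / 2.127 = 101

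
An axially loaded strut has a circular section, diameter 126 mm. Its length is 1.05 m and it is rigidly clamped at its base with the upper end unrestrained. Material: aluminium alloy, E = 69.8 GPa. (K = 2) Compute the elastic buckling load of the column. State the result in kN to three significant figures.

P_cr ≈ 1930 kN

I = πd⁴/64 = π×126⁴/64 = 1.237×10^7 mm⁴
I = 1.237×10^7 mm⁴ = 1.237×10^-5 m⁴
Effective length L_e = K·L = 2 × 1.05 = 2.100 m
P_cr = π²EI / L_e² = π² × 69.8×10⁹ × 1.237×10^-5 / 2.100² = 1.933×10^6 N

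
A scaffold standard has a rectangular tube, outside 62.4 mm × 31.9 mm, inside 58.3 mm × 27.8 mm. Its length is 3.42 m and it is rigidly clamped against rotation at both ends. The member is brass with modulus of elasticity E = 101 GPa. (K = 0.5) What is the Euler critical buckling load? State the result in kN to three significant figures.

Weak-axis I_min = (h_o·b_o³ − h_i·b_i³)/12 with b_o = 31.9, b_i = 27.80 mm (shorter outer/inner sides).
I_min = (62.4×31.9³ − 58.30×27.80³)/12 = 6.442×10^4 mm⁴
I = 6.442×10^4 mm⁴ = 6.442×10^-8 m⁴
Effective length L_e = K·L = 0.5 × 3.42 = 1.710 m
P_cr = π²EI / L_e² = π² × 101×10⁹ × 6.442×10^-8 / 1.710² = 2.196×10^4 N

P_cr ≈ 22.0 kN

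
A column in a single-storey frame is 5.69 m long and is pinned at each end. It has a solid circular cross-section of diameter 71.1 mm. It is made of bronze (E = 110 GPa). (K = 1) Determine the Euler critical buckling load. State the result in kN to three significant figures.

I = πd⁴/64 = π×71.1⁴/64 = 1.254×10^6 mm⁴
I = 1.254×10^6 mm⁴ = 1.254×10^-6 m⁴
Effective length L_e = K·L = 1 × 5.69 = 5.690 m
P_cr = π²EI / L_e² = π² × 110×10⁹ × 1.254×10^-6 / 5.690² = 4.206×10^4 N

P_cr ≈ 42.1 kN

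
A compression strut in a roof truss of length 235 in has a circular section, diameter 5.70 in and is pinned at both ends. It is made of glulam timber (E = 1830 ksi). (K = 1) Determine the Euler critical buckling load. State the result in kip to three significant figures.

I = πd⁴/64 = π×5.70⁴/64 = 51.82 in⁴
Effective length L_e = K·L = 1 × 235 = 235.0 in
P_cr = π²EI / L_e² = π² × 1830×10³ × 51.82 / 235.0² = 1.695×10^4 lb

P_cr ≈ 16.9 kip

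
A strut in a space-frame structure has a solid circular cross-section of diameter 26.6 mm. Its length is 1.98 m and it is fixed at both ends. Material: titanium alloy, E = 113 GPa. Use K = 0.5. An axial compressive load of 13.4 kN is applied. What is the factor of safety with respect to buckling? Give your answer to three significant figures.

n ≈ 2.09

I = πd⁴/64 = π×26.6⁴/64 = 2.458×10^4 mm⁴
I = 2.458×10^4 mm⁴ = 2.458×10^-8 m⁴
Effective length L_e = K·L = 0.5 × 1.98 = 0.9900 m
P_cr = π²EI / L_e² = π² × 113×10⁹ × 2.458×10^-8 / 0.9900² = 2.796×10^4 N
Factor of safety n = P_cr / P = 27.964 / 13.4 = 2.09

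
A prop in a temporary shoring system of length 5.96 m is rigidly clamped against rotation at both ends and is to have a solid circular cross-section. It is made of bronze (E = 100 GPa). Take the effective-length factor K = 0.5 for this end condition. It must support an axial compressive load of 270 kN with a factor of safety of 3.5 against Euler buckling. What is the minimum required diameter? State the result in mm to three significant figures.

Required P_cr = n·P = 3.5 × 270 = 945.0 kN
L_e = K·L = 0.5 × 5.96 = 2.980 m
Required I = P_cr·L_e²/(π²E) = 9.450×10^5 × 2.980² / (π² × 1.00×10^11) = 8.503×10^-6 m⁴
I_req = 8.503×10^6 mm⁴
Solid circle: I = πd⁴/64  ⇒  d = (64I/π)^(1/4) = (64×8.503×10^6/π)^(1/4) = 115 mm

d ≈ 115 mm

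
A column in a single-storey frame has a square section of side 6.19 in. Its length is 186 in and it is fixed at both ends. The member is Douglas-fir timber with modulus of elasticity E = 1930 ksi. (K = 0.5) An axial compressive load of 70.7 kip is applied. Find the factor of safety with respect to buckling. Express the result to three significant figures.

n ≈ 3.81

I = a⁴/12 = 6.19⁴/12 = 122.3 in⁴
Effective length L_e = K·L = 0.5 × 186 = 93.00 in
P_cr = π²EI / L_e² = π² × 1930×10³ × 122.3 / 93.00² = 2.694×10^5 lb
Factor of safety n = P_cr / P = 269.45 / 70.7 = 3.81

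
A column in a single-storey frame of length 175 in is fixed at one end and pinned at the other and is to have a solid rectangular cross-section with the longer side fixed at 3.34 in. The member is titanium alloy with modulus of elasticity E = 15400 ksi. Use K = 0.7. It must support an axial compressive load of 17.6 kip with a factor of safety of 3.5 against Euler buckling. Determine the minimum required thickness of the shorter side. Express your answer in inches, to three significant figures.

b ≈ 2.80 in

Required P_cr = n·P = 3.5 × 17.6 = 61.60 kip
L_e = K·L = 0.7 × 175 = 122.5 in
Required I = P_cr·L_e²/(π²E) = 6.160×10^4 × 122.5² / (π² × 1.54×10^7) = 6.082 in⁴
Rectangle, weak axis: I_min = h·b³/12 with h = 3.34 in fixed  ⇒  b = (12I/h)^(1/3) = 2.80 in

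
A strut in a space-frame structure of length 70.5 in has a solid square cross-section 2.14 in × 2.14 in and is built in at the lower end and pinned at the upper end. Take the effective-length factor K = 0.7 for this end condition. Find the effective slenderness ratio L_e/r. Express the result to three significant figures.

I = a⁴/12 = 2.14⁴/12 = 1.748 in⁴
A = 4.580 in²;  r_min = √(I/A) = √(1.748/4.580) = 0.6178 in
L_e = K·L = 0.7 × 70.5 = 49.35 in
λ = L_e / r_min = 49.350 / 0.6178 = 79.9

λ ≈ 79.9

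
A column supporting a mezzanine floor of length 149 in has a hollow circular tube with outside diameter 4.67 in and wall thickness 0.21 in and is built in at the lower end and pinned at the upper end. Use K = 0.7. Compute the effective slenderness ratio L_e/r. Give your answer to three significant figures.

Inner diameter d_i = 4.67 − 2×0.21 = 4.250 in
I = π(d_o⁴ − d_i⁴)/64 = π(4.67⁴ − 4.250⁴)/64 = 7.332 in⁴
A = 2.942 in²;  r_min = √(I/A) = √(7.332/2.942) = 1.579 in
L_e = K·L = 0.7 × 149 = 104.3 in
λ = L_e / r_min = 104.30 / 1.579 = 66.1

λ ≈ 66.1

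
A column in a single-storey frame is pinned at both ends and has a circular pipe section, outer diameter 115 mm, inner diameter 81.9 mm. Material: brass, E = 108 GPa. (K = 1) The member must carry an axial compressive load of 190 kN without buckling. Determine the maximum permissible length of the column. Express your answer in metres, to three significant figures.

L_max ≈ 5.98 m

d_o = 115 mm, d_i = 81.9 mm
I = π(d_o⁴ − d_i⁴)/64 = π(115⁴ − 81.90⁴)/64 = 6.377×10^6 mm⁴
I = 6.377×10^-6 m⁴
At the buckling limit P_cr = P = 1.900×10^5 N
From P_cr = π²EI/(K·L)²:  L = (1/K)·√(π²EI/P_cr) = (1/1)·√(π²×1.08×10^11×6.377×10^-6/1.900×10^5)
L = 5.98 m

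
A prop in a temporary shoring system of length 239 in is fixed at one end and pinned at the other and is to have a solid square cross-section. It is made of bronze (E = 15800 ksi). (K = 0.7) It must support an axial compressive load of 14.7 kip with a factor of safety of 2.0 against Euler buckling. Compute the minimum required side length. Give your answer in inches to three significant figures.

a ≈ 2.82 in

Required P_cr = n·P = 2.0 × 14.7 = 29.40 kip
L_e = K·L = 0.7 × 239 = 167.3 in
Required I = P_cr·L_e²/(π²E) = 2.940×10^4 × 167.3² / (π² × 1.58×10^7) = 5.277 in⁴
Solid square: I = a⁴/12  ⇒  a = (12I)^(1/4) = (12×5.277)^(1/4) = 2.82 in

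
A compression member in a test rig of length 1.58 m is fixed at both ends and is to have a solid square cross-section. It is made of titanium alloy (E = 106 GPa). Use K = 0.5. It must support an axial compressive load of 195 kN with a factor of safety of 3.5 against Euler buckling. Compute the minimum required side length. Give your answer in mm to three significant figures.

a ≈ 47.0 mm

Required P_cr = n·P = 3.5 × 195 = 682.5 kN
L_e = K·L = 0.5 × 1.58 = 0.7900 m
Required I = P_cr·L_e²/(π²E) = 6.825×10^5 × 0.7900² / (π² × 1.06×10^11) = 4.071×10^-7 m⁴
I_req = 4.071×10^5 mm⁴
Solid square: I = a⁴/12  ⇒  a = (12I)^(1/4) = (12×4.071×10^5)^(1/4) = 47.0 mm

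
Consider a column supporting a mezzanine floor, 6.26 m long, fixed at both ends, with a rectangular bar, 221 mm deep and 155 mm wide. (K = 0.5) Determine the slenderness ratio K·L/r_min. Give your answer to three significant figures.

For a rectangle r_min = b/√12 = 155/√12 = 44.74 mm
L_e = K·L = 0.5 × 6.26 m = 3.130 m = 3130.0 mm
λ = L_e / r_min = 3130.0 / 44.74 = 70.0

λ ≈ 70.0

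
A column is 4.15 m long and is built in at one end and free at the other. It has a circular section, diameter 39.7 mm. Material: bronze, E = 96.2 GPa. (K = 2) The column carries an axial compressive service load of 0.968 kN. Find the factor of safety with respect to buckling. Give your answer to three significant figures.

I = πd⁴/64 = π×39.7⁴/64 = 1.219×10^5 mm⁴
I = 1.219×10^5 mm⁴ = 1.219×10^-7 m⁴
Effective length L_e = K·L = 2 × 4.15 = 8.300 m
P_cr = π²EI / L_e² = π² × 96.2×10⁹ × 1.219×10^-7 / 8.300² = 1.681×10^3 N
Factor of safety n = P_cr / P = 1.6805 / 0.968 = 1.74

n ≈ 1.74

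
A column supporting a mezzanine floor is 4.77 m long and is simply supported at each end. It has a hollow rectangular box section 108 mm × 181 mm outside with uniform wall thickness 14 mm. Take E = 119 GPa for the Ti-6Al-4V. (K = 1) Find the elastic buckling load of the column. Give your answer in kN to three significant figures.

P_cr ≈ 644 kN

Inner dimensions: h_i = 181 − 2×14 = 153.0 mm, b_i = 108 − 2×14 = 80.00 mm
Weak-axis I_min = (h_o·b_o³ − h_i·b_i³)/12 with b_o = 108, b_i = 80.00 mm (shorter outer/inner sides).
I_min = (181×108³ − 153.0×80.00³)/12 = 1.247×10^7 mm⁴
I = 1.247×10^7 mm⁴ = 1.247×10^-5 m⁴
Effective length L_e = K·L = 1 × 4.77 = 4.770 m
P_cr = π²EI / L_e² = π² × 119×10⁹ × 1.247×10^-5 / 4.770² = 6.438×10^5 N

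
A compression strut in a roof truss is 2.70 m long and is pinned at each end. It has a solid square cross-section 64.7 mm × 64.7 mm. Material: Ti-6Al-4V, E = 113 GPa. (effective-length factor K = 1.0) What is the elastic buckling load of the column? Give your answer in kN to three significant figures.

P_cr ≈ 223 kN

I = a⁴/12 = 64.7⁴/12 = 1.460×10^6 mm⁴
I = 1.460×10^6 mm⁴ = 1.460×10^-6 m⁴
Effective length L_e = K·L = 1 × 2.70 = 2.700 m
P_cr = π²EI / L_e² = π² × 113×10⁹ × 1.460×10^-6 / 2.700² = 2.234×10^5 N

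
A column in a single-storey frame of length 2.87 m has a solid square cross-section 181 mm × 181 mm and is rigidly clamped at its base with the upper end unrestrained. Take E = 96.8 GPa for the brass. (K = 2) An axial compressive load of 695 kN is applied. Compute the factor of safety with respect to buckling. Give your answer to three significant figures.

n ≈ 3.73

I = a⁴/12 = 181⁴/12 = 8.944×10^7 mm⁴
I = 8.944×10^7 mm⁴ = 8.944×10^-5 m⁴
Effective length L_e = K·L = 2 × 2.87 = 5.740 m
P_cr = π²EI / L_e² = π² × 96.8×10⁹ × 8.944×10^-5 / 5.740² = 2.593×10^6 N
Factor of safety n = P_cr / P = 2593.5 / 695 = 3.73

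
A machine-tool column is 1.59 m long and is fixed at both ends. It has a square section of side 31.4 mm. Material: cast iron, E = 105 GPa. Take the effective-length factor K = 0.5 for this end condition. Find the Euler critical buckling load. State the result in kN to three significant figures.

P_cr ≈ 133 kN

I = a⁴/12 = 31.4⁴/12 = 8.101×10^4 mm⁴
I = 8.101×10^4 mm⁴ = 8.101×10^-8 m⁴
Effective length L_e = K·L = 0.5 × 1.59 = 0.7950 m
P_cr = π²EI / L_e² = π² × 105×10⁹ × 8.101×10^-8 / 0.7950² = 1.328×10^5 N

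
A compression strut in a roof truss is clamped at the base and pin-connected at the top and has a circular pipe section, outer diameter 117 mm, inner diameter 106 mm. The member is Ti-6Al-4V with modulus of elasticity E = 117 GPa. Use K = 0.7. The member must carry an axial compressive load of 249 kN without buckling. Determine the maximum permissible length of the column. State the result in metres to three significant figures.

d_o = 117 mm, d_i = 106 mm
I = π(d_o⁴ − d_i⁴)/64 = π(117⁴ − 106.0⁴)/64 = 3.001×10^6 mm⁴
I = 3.001×10^-6 m⁴
At the buckling limit P_cr = P = 2.490×10^5 N
From P_cr = π²EI/(K·L)²:  L = (1/K)·√(π²EI/P_cr) = (1/0.7)·√(π²×1.17×10^11×3.001×10^-6/2.490×10^5)
L = 5.33 m

L_max ≈ 5.33 m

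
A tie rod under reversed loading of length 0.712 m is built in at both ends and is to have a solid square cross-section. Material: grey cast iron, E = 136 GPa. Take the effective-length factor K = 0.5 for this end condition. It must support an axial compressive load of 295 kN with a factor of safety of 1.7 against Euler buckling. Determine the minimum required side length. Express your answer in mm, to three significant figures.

Required P_cr = n·P = 1.7 × 295 = 501.5 kN
L_e = K·L = 0.5 × 0.712 = 0.3560 m
Required I = P_cr·L_e²/(π²E) = 5.015×10^5 × 0.3560² / (π² × 1.36×10^11) = 4.735×10^-8 m⁴
I_req = 4.735×10^4 mm⁴
Solid square: I = a⁴/12  ⇒  a = (12I)^(1/4) = (12×4.735×10^4)^(1/4) = 27.5 mm

a ≈ 27.5 mm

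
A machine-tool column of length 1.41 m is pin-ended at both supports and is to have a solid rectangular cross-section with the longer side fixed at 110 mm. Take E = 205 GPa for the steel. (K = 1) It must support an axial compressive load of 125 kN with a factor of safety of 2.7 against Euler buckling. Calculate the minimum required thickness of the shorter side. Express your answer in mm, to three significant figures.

Required P_cr = n·P = 2.7 × 125 = 337.5 kN
L_e = K·L = 1 × 1.41 = 1.410 m
Required I = P_cr·L_e²/(π²E) = 3.375×10^5 × 1.410² / (π² × 2.05×10^11) = 3.316×10^-7 m⁴
I_req = 3.316×10^5 mm⁴
Rectangle, weak axis: I_min = h·b³/12 with h = 110 mm fixed  ⇒  b = (12I/h)^(1/3) = 33.1 mm

b ≈ 33.1 mm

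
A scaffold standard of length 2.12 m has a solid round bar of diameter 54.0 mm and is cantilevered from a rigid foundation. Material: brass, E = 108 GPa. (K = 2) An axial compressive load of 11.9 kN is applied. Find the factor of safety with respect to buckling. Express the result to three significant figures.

I = πd⁴/64 = π×54.0⁴/64 = 4.174×10^5 mm⁴
I = 4.174×10^5 mm⁴ = 4.174×10^-7 m⁴
Effective length L_e = K·L = 2 × 2.12 = 4.240 m
P_cr = π²EI / L_e² = π² × 108×10⁹ × 4.174×10^-7 / 4.240² = 2.475×10^4 N
Factor of safety n = P_cr / P = 24.748 / 11.9 = 2.08

n ≈ 2.08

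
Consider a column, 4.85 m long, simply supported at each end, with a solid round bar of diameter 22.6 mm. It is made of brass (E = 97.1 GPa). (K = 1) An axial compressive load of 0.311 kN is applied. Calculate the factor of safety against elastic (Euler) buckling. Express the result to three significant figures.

n ≈ 1.68

I = πd⁴/64 = π×22.6⁴/64 = 1.281×10^4 mm⁴
I = 1.281×10^4 mm⁴ = 1.281×10^-8 m⁴
Effective length L_e = K·L = 1 × 4.85 = 4.850 m
P_cr = π²EI / L_e² = π² × 97.1×10⁹ × 1.281×10^-8 / 4.850² = 521.7 N
Factor of safety n = P_cr / P = 0.52172 / 0.311 = 1.68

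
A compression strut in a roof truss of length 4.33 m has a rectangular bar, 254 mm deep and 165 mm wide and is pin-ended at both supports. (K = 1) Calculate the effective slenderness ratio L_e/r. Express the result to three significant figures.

Buckling occurs about the weak axis: I_min = h·b³/12 with b = 165 mm (the shorter side).
I_min = 254×165³/12 = 9.508×10^7 mm⁴
A = 4.191×10^4 mm²;  r_min = √(I/A) = √(9.508×10^7/4.191×10^4) = 47.63 mm
L_e = K·L = 1 × 4.33 m = 4.330 m = 4330.0 mm
λ = L_e / r_min = 4330.0 / 47.63 = 90.9

λ ≈ 90.9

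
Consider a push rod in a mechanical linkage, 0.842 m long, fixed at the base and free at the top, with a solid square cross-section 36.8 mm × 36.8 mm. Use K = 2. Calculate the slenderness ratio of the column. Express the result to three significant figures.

λ ≈ 159

I = a⁴/12 = 36.8⁴/12 = 1.528×10^5 mm⁴
A = 1.354×10^3 mm²;  r_min = √(I/A) = √(1.528×10^5/1.354×10^3) = 10.62 mm
L_e = K·L = 2 × 0.842 m = 1.684 m = 1684.0 mm
λ = L_e / r_min = 1684.0 / 10.62 = 159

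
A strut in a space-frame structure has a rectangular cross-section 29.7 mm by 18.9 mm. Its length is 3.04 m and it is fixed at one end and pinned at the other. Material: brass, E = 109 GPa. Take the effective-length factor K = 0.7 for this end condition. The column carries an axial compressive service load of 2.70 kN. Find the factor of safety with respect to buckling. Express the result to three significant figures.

n ≈ 1.47

Buckling occurs about the weak axis: I_min = h·b³/12 with b = 18.9 mm (the shorter side).
I_min = 29.7×18.9³/12 = 1.671×10^4 mm⁴
I = 1.671×10^4 mm⁴ = 1.671×10^-8 m⁴
Effective length L_e = K·L = 0.7 × 3.04 = 2.128 m
P_cr = π²EI / L_e² = π² × 109×10⁹ × 1.671×10^-8 / 2.128² = 3.970×10^3 N
Factor of safety n = P_cr / P = 3.9696 / 2.70 = 1.47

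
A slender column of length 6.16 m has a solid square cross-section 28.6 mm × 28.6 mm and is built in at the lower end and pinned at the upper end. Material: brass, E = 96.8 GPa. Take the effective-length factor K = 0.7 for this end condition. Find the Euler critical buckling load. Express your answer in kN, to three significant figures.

I = a⁴/12 = 28.6⁴/12 = 5.575×10^4 mm⁴
I = 5.575×10^4 mm⁴ = 5.575×10^-8 m⁴
Effective length L_e = K·L = 0.7 × 6.16 = 4.312 m
P_cr = π²EI / L_e² = π² × 96.8×10⁹ × 5.575×10^-8 / 4.312² = 2.865×10^3 N

P_cr ≈ 2.86 kN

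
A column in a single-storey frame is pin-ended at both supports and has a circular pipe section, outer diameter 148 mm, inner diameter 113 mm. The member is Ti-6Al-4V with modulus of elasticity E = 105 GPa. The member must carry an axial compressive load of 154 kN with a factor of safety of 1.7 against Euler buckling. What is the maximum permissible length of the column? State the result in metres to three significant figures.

d_o = 148 mm, d_i = 113 mm
I = π(d_o⁴ − d_i⁴)/64 = π(148⁴ − 113.0⁴)/64 = 1.555×10^7 mm⁴
I = 1.555×10^-5 m⁴
Required critical load P_cr = n·P = 1.7 × 154 = 261.8 kN = 2.618×10^5 N
From P_cr = π²EI/(K·L)²:  L = (1/K)·√(π²EI/P_cr) = (1/1)·√(π²×1.05×10^11×1.555×10^-5/2.618×10^5)
L = 7.85 m

L_max ≈ 7.85 m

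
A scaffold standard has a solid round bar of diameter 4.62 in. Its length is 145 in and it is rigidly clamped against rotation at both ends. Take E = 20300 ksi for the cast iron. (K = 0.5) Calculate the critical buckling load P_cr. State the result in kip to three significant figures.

I = πd⁴/64 = π×4.62⁴/64 = 22.36 in⁴
Effective length L_e = K·L = 0.5 × 145 = 72.50 in
P_cr = π²EI / L_e² = π² × 20300×10³ × 22.36 / 72.50² = 8.524×10^5 lb

P_cr ≈ 852 kip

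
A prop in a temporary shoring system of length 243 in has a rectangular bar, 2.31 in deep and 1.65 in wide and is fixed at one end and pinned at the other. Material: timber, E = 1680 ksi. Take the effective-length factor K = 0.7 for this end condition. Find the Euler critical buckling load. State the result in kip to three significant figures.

P_cr ≈ 0.496 kip

Buckling occurs about the weak axis: I_min = h·b³/12 with b = 1.65 in (the shorter side).
I_min = 2.31×1.65³/12 = 0.8647 in⁴
Effective length L_e = K·L = 0.7 × 243 = 170.1 in
P_cr = π²EI / L_e² = π² × 1680×10³ × 0.8647 / 170.1² = 495.5 lb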